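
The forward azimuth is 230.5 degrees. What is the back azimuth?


back azimuth = (230.5 + 180) mod 360 = 50.5 degrees

50.5 degrees


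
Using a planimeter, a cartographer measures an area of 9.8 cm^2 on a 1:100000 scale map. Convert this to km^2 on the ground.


ground_area = 9.8 * (100000/100)^2 = 9800000.0 m^2 = 9.8 km^2

9.8 km^2


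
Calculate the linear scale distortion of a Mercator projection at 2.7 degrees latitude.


SF = 1 / cos(2.7) = 1 / 0.99889 = 1.001

1.001


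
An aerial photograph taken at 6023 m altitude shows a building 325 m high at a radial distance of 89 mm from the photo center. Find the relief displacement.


d = h * r / H = 325 * 89 / 6023 = 4.8 mm

4.8 mm


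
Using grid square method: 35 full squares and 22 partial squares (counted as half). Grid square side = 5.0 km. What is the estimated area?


effective squares = 35 + 22 * 0.5 = 46.0
area = 46.0 * 25.0 = 1150.0 km^2

1150.0 km^2


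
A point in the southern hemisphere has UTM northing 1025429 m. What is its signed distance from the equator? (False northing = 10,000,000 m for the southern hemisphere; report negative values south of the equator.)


For southern: actual = 1025429 - 10000000 = -8974571 m

-8974571 m


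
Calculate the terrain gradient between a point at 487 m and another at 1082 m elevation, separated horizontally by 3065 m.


gradient = (1082 - 487) / 3065 = 595 / 3065 = 0.1941

0.1941


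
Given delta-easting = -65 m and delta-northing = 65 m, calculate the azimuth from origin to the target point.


az = atan2(-65, 65) = -45.0 deg
adjusted to 0-360: 315.0 degrees

315.0 degrees


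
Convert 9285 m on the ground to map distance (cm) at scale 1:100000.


map_cm = 9285 * 100 / 100000 = 9.285 cm ≈ 9.29 cm

9.29 cm


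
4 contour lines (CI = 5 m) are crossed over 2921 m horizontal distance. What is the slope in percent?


elevation change = 4 * 5 = 20 m
slope = 20 / 2921 * 100 = 0.7%

0.7%


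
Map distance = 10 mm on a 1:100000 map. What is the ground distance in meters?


ground = 10 mm * 100000 / 1000 = 1000.0 m

1000.0 m


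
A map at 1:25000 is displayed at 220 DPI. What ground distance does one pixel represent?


pixel_cm = 2.54 / 220 ≈ 0.011545 cm
ground = pixel_cm * 25000 / 100 = 2.54 * 25000 / (220 * 100) = 63500 / 22000 ≈ 2.89 m

2.89 m


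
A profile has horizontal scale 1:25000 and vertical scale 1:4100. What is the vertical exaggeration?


VE = horizontal_scale / vertical_scale = 25000 / 4100 ≈ 6.1

6.1x


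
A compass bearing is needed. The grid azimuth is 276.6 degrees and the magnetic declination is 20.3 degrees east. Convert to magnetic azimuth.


magnetic azimuth = grid azimuth - declination (east +ve)
mag_az = 276.6 - 20.3 = 256.3 degrees

256.3 degrees


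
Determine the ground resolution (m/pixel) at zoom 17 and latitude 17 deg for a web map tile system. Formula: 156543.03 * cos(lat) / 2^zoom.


res = 156543.03 * cos(17) / 2^17 = 156543.03 * 0.95630476 / 131072 = 1.14 m/pixel

1.14 m/pixel


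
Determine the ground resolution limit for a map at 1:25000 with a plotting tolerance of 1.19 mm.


ground = 1.19 mm * 25000 / 1000 = 29.75 m

29.75 m


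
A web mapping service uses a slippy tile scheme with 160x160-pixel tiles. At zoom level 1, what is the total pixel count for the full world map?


tiles per axis = 2^1 = 2
total tiles = 2^2 = 4
pixels per axis = 2 * 160 = 320
total pixels = 320^2 = 102400

102400 pixels


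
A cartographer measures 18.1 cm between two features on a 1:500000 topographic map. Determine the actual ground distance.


ground = 18.1 cm * 500000 / 100 = 90500.0 m = 90.5 km

90.5 km


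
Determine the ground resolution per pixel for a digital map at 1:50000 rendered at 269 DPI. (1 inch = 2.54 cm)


pixel_cm = 2.54 / 269 ≈ 0.009442 cm
ground = pixel_cm * 50000 / 100 = 2.54 * 50000 / (269 * 100) = 127000 / 26900 ≈ 4.72 m

4.72 m


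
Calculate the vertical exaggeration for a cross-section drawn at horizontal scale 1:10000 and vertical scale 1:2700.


VE = horizontal_scale / vertical_scale = 10000 / 2700 ≈ 3.7

3.7x


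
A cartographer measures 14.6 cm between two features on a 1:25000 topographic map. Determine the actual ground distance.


ground = 14.6 cm * 25000 / 100 = 3650.0 m = 3.65 km

3.65 km


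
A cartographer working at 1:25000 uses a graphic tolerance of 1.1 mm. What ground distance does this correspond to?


ground = 1.1 mm * 25000 / 1000 = 27.5 m

27.5 m


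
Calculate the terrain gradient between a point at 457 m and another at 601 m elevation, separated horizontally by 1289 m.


gradient = (601 - 457) / 1289 = 144 / 1289 = 0.1117

0.1117


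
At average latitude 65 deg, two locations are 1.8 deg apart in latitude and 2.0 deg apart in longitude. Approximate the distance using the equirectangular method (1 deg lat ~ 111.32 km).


dlat_km = 1.8 * 111.32 = 200.376
dlon_km = 2.0 * 111.32 * cos(65) ≈ 94.092
dist = sqrt(200.376^2 + 94.092^2) ≈ 221.4 km

221.4 km


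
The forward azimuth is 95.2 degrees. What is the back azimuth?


back azimuth = (95.2 + 180) mod 360 = 275.2 degrees

275.2 degrees


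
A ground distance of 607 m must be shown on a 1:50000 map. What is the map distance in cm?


map_cm = 607 * 100 / 50000 = 1.214 cm ≈ 1.21 cm

1.21 cm


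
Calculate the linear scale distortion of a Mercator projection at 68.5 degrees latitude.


SF = 1 / cos(68.5) = 1 / 0.366501 = 2.729

2.729


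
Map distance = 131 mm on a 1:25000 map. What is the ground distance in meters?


ground = 131 mm * 25000 / 1000 = 3275.0 m

3275.0 m


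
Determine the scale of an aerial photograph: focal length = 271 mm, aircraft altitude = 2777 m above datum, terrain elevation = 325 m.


scale = f / (H - h) = 271 mm / 2452 m = 271 / 2452000 = 1:9048

1:9048


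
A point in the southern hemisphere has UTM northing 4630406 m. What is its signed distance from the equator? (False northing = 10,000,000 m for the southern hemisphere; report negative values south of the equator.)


For southern: actual = 4630406 - 10000000 = -5369594 m

-5369594 m


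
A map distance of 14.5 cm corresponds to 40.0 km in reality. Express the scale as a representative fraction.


ground = 40.0 km = 4000000 cm; RF denominator = ground / map = 4000000 / 14.5 ≈ 275862; RF = 1:275862

1:275862


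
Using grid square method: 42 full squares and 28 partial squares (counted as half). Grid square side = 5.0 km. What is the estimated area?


effective squares = 42 + 28 * 0.5 = 56.0
area = 56.0 * 25.0 = 1400.0 km^2

1400.0 km^2


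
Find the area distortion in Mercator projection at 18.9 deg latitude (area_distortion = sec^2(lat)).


area_distortion = 1/cos^2(18.9) = 1.117

1.117


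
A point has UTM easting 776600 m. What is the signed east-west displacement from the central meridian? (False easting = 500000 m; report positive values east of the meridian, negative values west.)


displacement = 776600 - 500000 = 276600 m

276600 m


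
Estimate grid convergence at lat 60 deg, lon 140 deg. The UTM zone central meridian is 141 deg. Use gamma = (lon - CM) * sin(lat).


gamma = (140 - 141) * sin(60) = -1 * 0.866025 = -0.866 degrees

-0.866 degrees


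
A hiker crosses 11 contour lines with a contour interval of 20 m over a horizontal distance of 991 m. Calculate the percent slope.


elevation change = 11 * 20 = 220 m
slope = 220 / 991 * 100 = 22.2%

22.2%


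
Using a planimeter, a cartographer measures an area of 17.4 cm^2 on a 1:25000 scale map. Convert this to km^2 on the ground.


ground_area = 17.4 * (25000/100)^2 = 1087500.0 m^2 = 1.0875 km^2 ≈ 1.088 km^2

1.088 km^2


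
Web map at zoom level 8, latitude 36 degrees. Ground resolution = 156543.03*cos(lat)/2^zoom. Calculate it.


res = 156543.03 * cos(36) / 2^8 = 156543.03 * 0.80901699 / 256 = 494.71 m/pixel

494.71 m/pixel


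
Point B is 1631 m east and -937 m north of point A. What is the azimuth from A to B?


az = atan2(1631, -937) = 119.9 deg
adjusted to 0-360: 119.9 degrees

119.9 degrees


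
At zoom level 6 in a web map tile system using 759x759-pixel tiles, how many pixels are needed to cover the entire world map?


tiles per axis = 2^6 = 64
total tiles = 64^2 = 4096
pixels per axis = 64 * 759 = 48576
total pixels = 48576^2 = 2359627776

2359627776 pixels


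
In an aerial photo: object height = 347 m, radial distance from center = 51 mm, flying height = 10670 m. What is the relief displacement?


d = h * r / H = 347 * 51 / 10670 = 1.66 mm

1.66 mm


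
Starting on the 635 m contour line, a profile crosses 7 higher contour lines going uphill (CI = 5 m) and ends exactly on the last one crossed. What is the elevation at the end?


elevation = 635 + 7 * 5 = 670 m

670 m


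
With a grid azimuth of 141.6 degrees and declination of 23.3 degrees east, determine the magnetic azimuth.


magnetic azimuth = grid azimuth - declination (east +ve)
mag_az = 141.6 - 23.3 = 118.3 degrees

118.3 degrees


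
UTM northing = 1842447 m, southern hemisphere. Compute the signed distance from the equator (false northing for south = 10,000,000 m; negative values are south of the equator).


For southern: actual = 1842447 - 10000000 = -8157553 m

-8157553 m


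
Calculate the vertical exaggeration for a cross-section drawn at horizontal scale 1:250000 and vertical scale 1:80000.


VE = horizontal_scale / vertical_scale = 250000 / 80000 = 3.125 ≈ 3.1

3.1x


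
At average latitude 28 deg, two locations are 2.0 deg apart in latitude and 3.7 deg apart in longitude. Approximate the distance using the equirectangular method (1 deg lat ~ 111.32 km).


dlat_km = 2.0 * 111.32 = 222.64
dlon_km = 3.7 * 111.32 * cos(28) ≈ 363.672
dist = sqrt(222.64^2 + 363.672^2) ≈ 426.4 km

426.4 km


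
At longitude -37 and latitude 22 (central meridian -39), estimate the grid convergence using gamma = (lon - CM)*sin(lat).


gamma = (-37 - -39) * sin(22) = 2 * 0.374607 = 0.749 degrees

0.749 degrees


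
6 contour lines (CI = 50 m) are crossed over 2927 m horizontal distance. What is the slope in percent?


elevation change = 6 * 50 = 300 m
slope = 300 / 2927 * 100 = 10.2%

10.2%


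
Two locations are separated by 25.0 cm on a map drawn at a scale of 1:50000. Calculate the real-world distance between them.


ground = 25.0 cm * 50000 / 100 = 12500.0 m = 12.5 km

12.5 km


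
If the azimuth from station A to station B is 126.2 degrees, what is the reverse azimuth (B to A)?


back azimuth = (126.2 + 180) mod 360 = 306.2 degrees

306.2 degrees


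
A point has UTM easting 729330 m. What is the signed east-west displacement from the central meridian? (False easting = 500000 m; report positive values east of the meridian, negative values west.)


displacement = 729330 - 500000 = 229330 m

229330 m


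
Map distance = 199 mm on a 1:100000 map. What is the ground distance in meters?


ground = 199 mm * 100000 / 1000 = 19900.0 m

19900.0 m


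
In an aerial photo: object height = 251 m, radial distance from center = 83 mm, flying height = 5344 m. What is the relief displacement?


d = h * r / H = 251 * 83 / 5344 = 3.9 mm

3.9 mm


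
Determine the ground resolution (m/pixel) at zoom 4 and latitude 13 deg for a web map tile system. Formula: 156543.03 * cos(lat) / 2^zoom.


res = 156543.03 * cos(13) / 2^4 = 156543.03 * 0.97437006 / 16 = 9533.18 m/pixel

9533.18 m/pixel


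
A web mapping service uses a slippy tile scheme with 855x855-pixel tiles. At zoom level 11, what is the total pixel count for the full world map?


tiles per axis = 2^11 = 2048
total tiles = 2048^2 = 4194304
pixels per axis = 2048 * 855 = 1751040
total pixels = 1751040^2 = 3066141081600

3066141081600 pixels


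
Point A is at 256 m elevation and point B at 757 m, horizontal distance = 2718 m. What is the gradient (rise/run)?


gradient = (757 - 256) / 2718 = 501 / 2718 = 0.1843

0.1843


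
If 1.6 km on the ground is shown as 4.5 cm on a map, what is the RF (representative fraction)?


ground = 1.6 km = 160000 cm; RF denominator = ground / map = 160000 / 4.5 ≈ 35556; RF = 1:35556

1:35556


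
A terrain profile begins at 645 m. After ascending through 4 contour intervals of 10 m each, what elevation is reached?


elevation = 645 + 4 * 10 = 685 m

685 m


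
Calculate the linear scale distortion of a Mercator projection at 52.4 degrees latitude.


SF = 1 / cos(52.4) = 1 / 0.610145 = 1.639

1.639


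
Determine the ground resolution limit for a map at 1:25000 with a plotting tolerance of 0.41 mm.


ground = 0.41 mm * 25000 / 1000 = 10.25 m

10.25 m


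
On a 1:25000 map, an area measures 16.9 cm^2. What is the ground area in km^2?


ground_area = 16.9 * (25000/100)^2 = 1056250.0 m^2 = 1.05625 km^2 ≈ 1.056 km^2

1.056 km^2


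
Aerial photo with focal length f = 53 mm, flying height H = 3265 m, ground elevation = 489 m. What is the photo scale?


scale = f / (H - h) = 53 mm / 2776 m = 53 / 2776000 = 1:52377

1:52377


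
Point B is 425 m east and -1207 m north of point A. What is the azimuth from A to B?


az = atan2(425, -1207) = 160.6 deg
adjusted to 0-360: 160.6 degrees

160.6 degrees


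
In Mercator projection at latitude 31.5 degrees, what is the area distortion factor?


area_distortion = 1/cos^2(31.5) = 1.376

1.376


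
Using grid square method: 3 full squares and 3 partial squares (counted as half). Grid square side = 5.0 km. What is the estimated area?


effective squares = 3 + 3 * 0.5 = 4.5
area = 4.5 * 25.0 = 112.5 km^2

112.5 km^2


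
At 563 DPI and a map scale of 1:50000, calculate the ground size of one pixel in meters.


pixel_cm = 2.54 / 563 ≈ 0.004512 cm
ground = pixel_cm * 50000 / 100 = 2.54 * 50000 / (563 * 100) = 127000 / 56300 ≈ 2.26 m

2.26 m


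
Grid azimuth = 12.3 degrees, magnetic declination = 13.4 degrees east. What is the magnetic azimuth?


magnetic azimuth = grid azimuth - declination (east +ve)
mag_az = 12.3 - 13.4 = 358.9 degrees

358.9 degrees


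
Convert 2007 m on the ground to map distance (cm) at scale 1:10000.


map_cm = 2007 * 100 / 10000 = 20.07 cm

20.07 cm


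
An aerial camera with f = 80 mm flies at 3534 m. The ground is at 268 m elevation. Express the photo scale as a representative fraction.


scale = f / (H - h) = 80 mm / 3266 m = 80 / 3266000 = 1:40825

1:40825


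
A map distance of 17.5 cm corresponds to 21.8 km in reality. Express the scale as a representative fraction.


ground = 21.8 km = 2180000 cm; RF denominator = ground / map = 2180000 / 17.5 ≈ 124571; RF = 1:124571

1:124571


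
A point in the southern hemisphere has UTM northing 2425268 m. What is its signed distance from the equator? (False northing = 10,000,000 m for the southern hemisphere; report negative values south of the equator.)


For southern: actual = 2425268 - 10000000 = -7574732 m

-7574732 m


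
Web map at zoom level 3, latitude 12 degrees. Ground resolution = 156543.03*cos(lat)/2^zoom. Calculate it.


res = 156543.03 * cos(12) / 2^3 = 156543.03 * 0.9781476 / 8 = 19140.27 m/pixel

19140.27 m/pixel


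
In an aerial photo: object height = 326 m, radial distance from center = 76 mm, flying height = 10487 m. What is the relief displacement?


d = h * r / H = 326 * 76 / 10487 = 2.36 mm

2.36 mm


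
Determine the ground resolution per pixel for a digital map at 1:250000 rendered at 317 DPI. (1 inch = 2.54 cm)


pixel_cm = 2.54 / 317 ≈ 0.008013 cm
ground = pixel_cm * 250000 / 100 = 2.54 * 250000 / (317 * 100) = 635000 / 31700 ≈ 20.03 m

20.03 m


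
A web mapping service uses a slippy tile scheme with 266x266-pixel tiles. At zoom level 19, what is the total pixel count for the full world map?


tiles per axis = 2^19 = 524288
total tiles = 524288^2 = 274877906944
pixels per axis = 524288 * 266 = 139460608
total pixels = 139460608^2 = 19449261183729664

19449261183729664 pixels


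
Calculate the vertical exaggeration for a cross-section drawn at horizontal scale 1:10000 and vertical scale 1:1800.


VE = horizontal_scale / vertical_scale = 10000 / 1800 ≈ 5.6

5.6x


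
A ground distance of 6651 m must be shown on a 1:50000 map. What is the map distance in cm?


map_cm = 6651 * 100 / 50000 = 13.302 cm ≈ 13.3 cm

13.3 cm


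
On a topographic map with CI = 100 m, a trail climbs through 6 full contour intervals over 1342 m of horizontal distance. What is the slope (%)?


elevation change = 6 * 100 = 600 m
slope = 600 / 1342 * 100 = 44.7%

44.7%


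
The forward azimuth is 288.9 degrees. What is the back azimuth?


back azimuth = (288.9 + 180) mod 360 = 108.9 degrees

108.9 degrees


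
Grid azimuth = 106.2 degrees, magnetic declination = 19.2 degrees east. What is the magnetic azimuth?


magnetic azimuth = grid azimuth - declination (east +ve)
mag_az = 106.2 - 19.2 = 87.0 degrees

87.0 degrees


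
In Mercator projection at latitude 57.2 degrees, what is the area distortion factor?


area_distortion = 1/cos^2(57.2) = 3.408

3.408


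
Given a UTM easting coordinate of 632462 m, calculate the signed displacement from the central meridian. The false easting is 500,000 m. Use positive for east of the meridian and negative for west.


displacement = 632462 - 500000 = 132462 m

132462 m


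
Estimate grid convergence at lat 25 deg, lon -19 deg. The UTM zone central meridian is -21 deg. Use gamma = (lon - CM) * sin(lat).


gamma = (-19 - -21) * sin(25) = 2 * 0.422618 = 0.845 degrees

0.845 degrees


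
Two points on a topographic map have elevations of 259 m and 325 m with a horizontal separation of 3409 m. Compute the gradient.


gradient = (325 - 259) / 3409 = 66 / 3409 = 0.0194

0.0194


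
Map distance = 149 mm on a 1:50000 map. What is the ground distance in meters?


ground = 149 mm * 50000 / 1000 = 7450.0 m

7450.0 m


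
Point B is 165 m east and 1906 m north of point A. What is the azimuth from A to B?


az = atan2(165, 1906) = 4.9 deg
adjusted to 0-360: 4.9 degrees

4.9 degrees


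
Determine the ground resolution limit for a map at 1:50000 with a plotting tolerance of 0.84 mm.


ground = 0.84 mm * 50000 / 1000 = 42.0 m

42.0 m


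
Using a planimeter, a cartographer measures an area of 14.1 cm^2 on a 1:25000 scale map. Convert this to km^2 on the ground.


ground_area = 14.1 * (25000/100)^2 = 881250.0 m^2 = 0.88125 km^2 ≈ 0.881 km^2

0.881 km^2


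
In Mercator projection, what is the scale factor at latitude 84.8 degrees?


SF = 1 / cos(84.8) = 1 / 0.090633 = 11.034

11.034


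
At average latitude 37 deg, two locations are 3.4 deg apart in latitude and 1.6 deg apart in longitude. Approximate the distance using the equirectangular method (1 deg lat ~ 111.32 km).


dlat_km = 3.4 * 111.32 = 378.488
dlon_km = 1.6 * 111.32 * cos(37) ≈ 142.247
dist = sqrt(378.488^2 + 142.247^2) ≈ 404.3 km

404.3 km


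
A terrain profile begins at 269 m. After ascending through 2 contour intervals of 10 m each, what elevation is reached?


elevation = 269 + 2 * 10 = 289 m

289 m


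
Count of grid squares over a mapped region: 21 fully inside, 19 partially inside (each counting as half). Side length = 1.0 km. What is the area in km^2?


effective squares = 21 + 19 * 0.5 = 30.5
area = 30.5 * 1.0 = 30.5 km^2

30.5 km^2


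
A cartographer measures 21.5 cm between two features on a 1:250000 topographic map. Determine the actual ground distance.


ground = 21.5 cm * 250000 / 100 = 53750.0 m = 53.75 km

53.75 km


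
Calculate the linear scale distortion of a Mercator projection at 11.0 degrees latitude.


SF = 1 / cos(11.0) = 1 / 0.981627 = 1.019

1.019


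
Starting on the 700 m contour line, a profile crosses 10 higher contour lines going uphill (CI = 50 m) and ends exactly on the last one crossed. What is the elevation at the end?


elevation = 700 + 10 * 50 = 1200 m

1200 m


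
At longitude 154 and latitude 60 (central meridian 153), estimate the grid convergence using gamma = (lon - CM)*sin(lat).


gamma = (154 - 153) * sin(60) = 1 * 0.866025 = 0.866 degrees

0.866 degrees


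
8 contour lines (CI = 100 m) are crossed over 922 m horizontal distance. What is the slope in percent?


elevation change = 8 * 100 = 800 m
slope = 800 / 922 * 100 = 86.8%

86.8%


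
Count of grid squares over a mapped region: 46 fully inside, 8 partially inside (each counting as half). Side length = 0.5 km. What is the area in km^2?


effective squares = 46 + 8 * 0.5 = 50.0
area = 50.0 * 0.25 = 12.5 km^2

12.5 km^2


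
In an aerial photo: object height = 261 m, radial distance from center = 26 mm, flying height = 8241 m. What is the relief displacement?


d = h * r / H = 261 * 26 / 8241 = 0.82 mm

0.82 mm


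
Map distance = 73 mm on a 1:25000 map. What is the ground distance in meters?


ground = 73 mm * 25000 / 1000 = 1825.0 m

1825.0 m


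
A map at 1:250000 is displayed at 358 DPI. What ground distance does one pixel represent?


pixel_cm = 2.54 / 358 ≈ 0.007095 cm
ground = pixel_cm * 250000 / 100 = 2.54 * 250000 / (358 * 100) = 635000 / 35800 ≈ 17.74 m

17.74 m


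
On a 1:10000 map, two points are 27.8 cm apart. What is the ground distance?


ground = 27.8 cm * 10000 / 100 = 2780.0 m = 2.78 km

2.78 km


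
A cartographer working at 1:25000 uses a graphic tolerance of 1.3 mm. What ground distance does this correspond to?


ground = 1.3 mm * 25000 / 1000 = 32.5 m

32.5 m


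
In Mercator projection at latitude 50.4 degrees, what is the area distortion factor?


area_distortion = 1/cos^2(50.4) = 2.461

2.461


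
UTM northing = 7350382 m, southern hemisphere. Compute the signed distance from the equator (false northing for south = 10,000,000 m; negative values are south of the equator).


For southern: actual = 7350382 - 10000000 = -2649618 m

-2649618 m


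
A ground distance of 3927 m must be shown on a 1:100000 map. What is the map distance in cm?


map_cm = 3927 * 100 / 100000 = 3.927 cm ≈ 3.93 cm

3.93 cm


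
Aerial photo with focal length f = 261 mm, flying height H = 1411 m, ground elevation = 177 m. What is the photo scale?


scale = f / (H - h) = 261 mm / 1234 m = 261 / 1234000 = 1:4728

1:4728


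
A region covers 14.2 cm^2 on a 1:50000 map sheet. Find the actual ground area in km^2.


ground_area = 14.2 * (50000/100)^2 = 3550000.0 m^2 = 3.55 km^2

3.55 km^2


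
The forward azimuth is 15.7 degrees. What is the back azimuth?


back azimuth = (15.7 + 180) mod 360 = 195.7 degrees

195.7 degrees


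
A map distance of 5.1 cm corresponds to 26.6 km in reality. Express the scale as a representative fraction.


ground = 26.6 km = 2660000 cm; RF denominator = ground / map = 2660000 / 5.1 ≈ 521569; RF = 1:521569

1:521569


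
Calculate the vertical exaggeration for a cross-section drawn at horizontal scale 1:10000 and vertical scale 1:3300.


VE = horizontal_scale / vertical_scale = 10000 / 3300 ≈ 3.0

3.0x


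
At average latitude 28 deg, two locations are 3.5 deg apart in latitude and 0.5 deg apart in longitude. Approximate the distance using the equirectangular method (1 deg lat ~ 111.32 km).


dlat_km = 3.5 * 111.32 = 389.62
dlon_km = 0.5 * 111.32 * cos(28) ≈ 49.145
dist = sqrt(389.62^2 + 49.145^2) ≈ 392.7 km

392.7 km


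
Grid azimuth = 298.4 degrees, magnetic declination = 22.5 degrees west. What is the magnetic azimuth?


magnetic azimuth = grid azimuth - declination (east +ve)
mag_az = 298.4 - -22.5 = 320.9 degrees

320.9 degrees


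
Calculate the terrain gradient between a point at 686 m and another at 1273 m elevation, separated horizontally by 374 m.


gradient = (1273 - 686) / 374 = 587 / 374 = 1.5695

1.5695


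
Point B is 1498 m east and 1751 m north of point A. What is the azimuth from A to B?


az = atan2(1498, 1751) = 40.5 deg
adjusted to 0-360: 40.5 degrees

40.5 degrees


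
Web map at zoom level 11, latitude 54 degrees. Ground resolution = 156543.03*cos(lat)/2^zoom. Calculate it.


res = 156543.03 * cos(54) / 2^11 = 156543.03 * 0.58778525 / 2048 = 44.93 m/pixel

44.93 m/pixel


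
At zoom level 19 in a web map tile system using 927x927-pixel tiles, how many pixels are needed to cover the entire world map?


tiles per axis = 2^19 = 524288
total tiles = 524288^2 = 274877906944
pixels per axis = 524288 * 927 = 486014976
total pixels = 486014976^2 = 236210556896280576

236210556896280576 pixels


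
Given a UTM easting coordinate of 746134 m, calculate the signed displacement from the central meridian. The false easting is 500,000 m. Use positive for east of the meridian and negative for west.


displacement = 746134 - 500000 = 246134 m

246134 m


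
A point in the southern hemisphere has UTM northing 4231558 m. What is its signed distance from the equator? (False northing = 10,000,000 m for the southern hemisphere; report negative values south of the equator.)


For southern: actual = 4231558 - 10000000 = -5768442 m

-5768442 m


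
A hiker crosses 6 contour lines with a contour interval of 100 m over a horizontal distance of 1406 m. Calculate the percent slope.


elevation change = 6 * 100 = 600 m
slope = 600 / 1406 * 100 = 42.7%

42.7%


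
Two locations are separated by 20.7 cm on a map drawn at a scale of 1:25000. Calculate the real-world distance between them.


ground = 20.7 cm * 25000 / 100 = 5175.0 m = 5.175 km

5.175 km


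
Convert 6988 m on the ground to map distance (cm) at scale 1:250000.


map_cm = 6988 * 100 / 250000 = 2.7952 cm ≈ 2.8 cm

2.8 cm


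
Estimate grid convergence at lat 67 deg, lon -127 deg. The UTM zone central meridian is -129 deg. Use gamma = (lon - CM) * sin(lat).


gamma = (-127 - -129) * sin(67) = 2 * 0.920505 = 1.841 degrees

1.841 degrees


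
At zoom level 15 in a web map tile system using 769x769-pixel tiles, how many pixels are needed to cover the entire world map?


tiles per axis = 2^15 = 32768
total tiles = 32768^2 = 1073741824
pixels per axis = 32768 * 769 = 25198592
total pixels = 25198592^2 = 634969038782464

634969038782464 pixels


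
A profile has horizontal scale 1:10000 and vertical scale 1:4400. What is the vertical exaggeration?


VE = horizontal_scale / vertical_scale = 10000 / 4400 ≈ 2.3

2.3x


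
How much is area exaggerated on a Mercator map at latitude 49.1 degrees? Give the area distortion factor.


area_distortion = 1/cos^2(49.1) = 2.333

2.333


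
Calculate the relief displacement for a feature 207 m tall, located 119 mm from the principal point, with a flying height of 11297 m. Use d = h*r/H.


d = h * r / H = 207 * 119 / 11297 = 2.18 mm

2.18 mm


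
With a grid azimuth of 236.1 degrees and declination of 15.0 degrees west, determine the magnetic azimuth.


magnetic azimuth = grid azimuth - declination (east +ve)
mag_az = 236.1 - -15.0 = 251.1 degrees

251.1 degrees


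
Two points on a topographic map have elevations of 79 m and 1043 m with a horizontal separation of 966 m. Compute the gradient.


gradient = (1043 - 79) / 966 = 964 / 966 = 0.9979

0.9979


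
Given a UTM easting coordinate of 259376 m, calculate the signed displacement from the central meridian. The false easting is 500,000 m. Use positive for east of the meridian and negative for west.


displacement = 259376 - 500000 = -240624 m

-240624 m


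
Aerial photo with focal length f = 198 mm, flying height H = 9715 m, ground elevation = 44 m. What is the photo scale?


scale = f / (H - h) = 198 mm / 9671 m = 198 / 9671000 = 1:48843

1:48843


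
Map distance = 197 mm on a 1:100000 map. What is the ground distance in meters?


ground = 197 mm * 100000 / 1000 = 19700.0 m

19700.0 m


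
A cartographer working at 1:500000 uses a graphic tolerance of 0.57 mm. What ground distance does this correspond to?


ground = 0.57 mm * 500000 / 1000 = 285.0 m

285.0 m


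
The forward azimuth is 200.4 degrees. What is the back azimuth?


back azimuth = (200.4 + 180) mod 360 = 20.4 degrees

20.4 degrees


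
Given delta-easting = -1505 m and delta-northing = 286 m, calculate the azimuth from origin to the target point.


az = atan2(-1505, 286) = -79.2 deg
adjusted to 0-360: 280.8 degrees

280.8 degrees


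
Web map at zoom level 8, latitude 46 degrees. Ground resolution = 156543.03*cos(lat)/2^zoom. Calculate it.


res = 156543.03 * cos(46) / 2^8 = 156543.03 * 0.69465837 / 256 = 424.78 m/pixel

424.78 m/pixel


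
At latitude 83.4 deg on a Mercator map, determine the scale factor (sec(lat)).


SF = 1 / cos(83.4) = 1 / 0.114937 = 8.7

8.7


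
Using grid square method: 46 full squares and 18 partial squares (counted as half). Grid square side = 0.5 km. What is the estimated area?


effective squares = 46 + 18 * 0.5 = 55.0
area = 55.0 * 0.25 = 13.75 km^2

13.75 km^2


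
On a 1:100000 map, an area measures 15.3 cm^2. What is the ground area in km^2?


ground_area = 15.3 * (100000/100)^2 = 15300000.0 m^2 = 15.3 km^2

15.3 km^2


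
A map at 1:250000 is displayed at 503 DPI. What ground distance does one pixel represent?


pixel_cm = 2.54 / 503 ≈ 0.00505 cm
ground = pixel_cm * 250000 / 100 = 2.54 * 250000 / (503 * 100) = 635000 / 50300 ≈ 12.62 m

12.62 m


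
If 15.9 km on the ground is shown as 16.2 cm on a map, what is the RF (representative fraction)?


ground = 15.9 km = 1590000 cm; RF denominator = ground / map = 1590000 / 16.2 ≈ 98148; RF = 1:98148

1:98148


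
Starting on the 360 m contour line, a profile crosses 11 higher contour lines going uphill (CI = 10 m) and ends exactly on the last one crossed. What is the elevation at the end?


elevation = 360 + 11 * 10 = 470 m

470 m


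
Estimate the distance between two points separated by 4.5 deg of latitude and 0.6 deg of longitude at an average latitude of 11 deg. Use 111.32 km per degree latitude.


dlat_km = 4.5 * 111.32 = 500.94
dlon_km = 0.6 * 111.32 * cos(11) ≈ 65.565
dist = sqrt(500.94^2 + 65.565^2) ≈ 505.2 km

505.2 km


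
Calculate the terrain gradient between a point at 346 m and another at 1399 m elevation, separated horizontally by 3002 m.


gradient = (1399 - 346) / 3002 = 1053 / 3002 = 0.3508

0.3508


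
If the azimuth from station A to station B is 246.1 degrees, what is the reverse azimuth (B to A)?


back azimuth = (246.1 + 180) mod 360 = 66.1 degrees

66.1 degrees


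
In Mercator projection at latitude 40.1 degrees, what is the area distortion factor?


area_distortion = 1/cos^2(40.1) = 1.709

1.709


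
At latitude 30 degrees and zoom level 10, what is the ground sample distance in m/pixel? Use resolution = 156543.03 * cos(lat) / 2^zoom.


res = 156543.03 * cos(30) / 2^10 = 156543.03 * 0.8660254 / 1024 = 132.39 m/pixel

132.39 m/pixel


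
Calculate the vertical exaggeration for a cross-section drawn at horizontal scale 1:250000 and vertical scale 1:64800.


VE = horizontal_scale / vertical_scale = 250000 / 64800 ≈ 3.9

3.9x


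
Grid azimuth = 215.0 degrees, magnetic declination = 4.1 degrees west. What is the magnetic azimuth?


magnetic azimuth = grid azimuth - declination (east +ve)
mag_az = 215.0 - -4.1 = 219.1 degrees

219.1 degrees


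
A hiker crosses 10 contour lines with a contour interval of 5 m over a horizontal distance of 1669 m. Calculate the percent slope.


elevation change = 10 * 5 = 50 m
slope = 50 / 1669 * 100 = 3.0%

3.0%


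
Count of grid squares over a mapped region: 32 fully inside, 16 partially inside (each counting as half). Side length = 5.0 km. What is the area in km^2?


effective squares = 32 + 16 * 0.5 = 40.0
area = 40.0 * 25.0 = 1000.0 km^2

1000.0 km^2


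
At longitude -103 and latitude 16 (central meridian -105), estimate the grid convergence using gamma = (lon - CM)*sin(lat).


gamma = (-103 - -105) * sin(16) = 2 * 0.275637 = 0.551 degrees

0.551 degrees


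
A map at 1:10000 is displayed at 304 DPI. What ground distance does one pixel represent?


pixel_cm = 2.54 / 304 ≈ 0.008355 cm
ground = pixel_cm * 10000 / 100 = 2.54 * 10000 / (304 * 100) = 25400 / 30400 ≈ 0.84 m

0.84 m


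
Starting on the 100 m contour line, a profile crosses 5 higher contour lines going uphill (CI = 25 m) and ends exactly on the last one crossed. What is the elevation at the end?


elevation = 100 + 5 * 25 = 225 m

225 m


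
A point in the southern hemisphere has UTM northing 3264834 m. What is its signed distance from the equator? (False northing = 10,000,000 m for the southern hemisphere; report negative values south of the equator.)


For southern: actual = 3264834 - 10000000 = -6735166 m

-6735166 m


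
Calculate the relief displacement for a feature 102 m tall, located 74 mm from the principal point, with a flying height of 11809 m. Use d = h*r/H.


d = h * r / H = 102 * 74 / 11809 = 0.64 mm

0.64 mm


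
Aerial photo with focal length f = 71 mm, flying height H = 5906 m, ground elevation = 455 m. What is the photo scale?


scale = f / (H - h) = 71 mm / 5451 m = 71 / 5451000 = 1:76775

1:76775


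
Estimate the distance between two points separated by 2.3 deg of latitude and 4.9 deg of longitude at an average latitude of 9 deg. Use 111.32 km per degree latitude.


dlat_km = 2.3 * 111.32 = 256.036
dlon_km = 4.9 * 111.32 * cos(9) ≈ 538.752
dist = sqrt(256.036^2 + 538.752^2) ≈ 596.5 km

596.5 km


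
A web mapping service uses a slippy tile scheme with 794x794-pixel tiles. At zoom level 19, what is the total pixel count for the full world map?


tiles per axis = 2^19 = 524288
total tiles = 524288^2 = 274877906944
pixels per axis = 524288 * 794 = 416284672
total pixels = 416284672^2 = 173292928142147584

173292928142147584 pixels


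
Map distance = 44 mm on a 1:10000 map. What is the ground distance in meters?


ground = 44 mm * 10000 / 1000 = 440.0 m

440.0 m


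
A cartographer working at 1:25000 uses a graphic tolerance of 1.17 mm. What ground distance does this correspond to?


ground = 1.17 mm * 25000 / 1000 = 29.25 m

29.25 m


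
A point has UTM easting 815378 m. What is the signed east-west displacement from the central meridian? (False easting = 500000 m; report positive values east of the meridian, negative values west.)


displacement = 815378 - 500000 = 315378 m

315378 m


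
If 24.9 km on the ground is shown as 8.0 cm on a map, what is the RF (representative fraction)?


ground = 24.9 km = 2490000 cm; RF denominator = ground / map = 2490000 / 8.0 = 311250; RF = 1:311250

1:311250


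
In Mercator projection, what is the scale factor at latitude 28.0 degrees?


SF = 1 / cos(28.0) = 1 / 0.882948 = 1.133

1.133


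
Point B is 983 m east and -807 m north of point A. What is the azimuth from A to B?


az = atan2(983, -807) = 129.4 deg
adjusted to 0-360: 129.4 degrees

129.4 degrees


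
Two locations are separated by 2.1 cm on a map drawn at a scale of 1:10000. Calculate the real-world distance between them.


ground = 2.1 cm * 10000 / 100 = 210.0 m

210.0 m


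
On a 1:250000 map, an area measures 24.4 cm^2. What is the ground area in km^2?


ground_area = 24.4 * (250000/100)^2 = 152500000.0 m^2 = 152.5 km^2

152.5 km^2


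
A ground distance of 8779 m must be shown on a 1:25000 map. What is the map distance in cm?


map_cm = 8779 * 100 / 25000 = 35.116 cm ≈ 35.12 cm

35.12 cm


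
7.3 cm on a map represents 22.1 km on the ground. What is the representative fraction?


ground = 22.1 km = 2210000 cm; RF denominator = ground / map = 2210000 / 7.3 ≈ 302740; RF = 1:302740

1:302740


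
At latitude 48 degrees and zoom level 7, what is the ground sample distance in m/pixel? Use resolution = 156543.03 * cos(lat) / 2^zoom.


res = 156543.03 * cos(48) / 2^7 = 156543.03 * 0.66913061 / 128 = 818.34 m/pixel

818.34 m/pixel


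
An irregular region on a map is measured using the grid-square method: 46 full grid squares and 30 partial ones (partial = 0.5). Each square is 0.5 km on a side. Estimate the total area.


effective squares = 46 + 30 * 0.5 = 61.0
area = 61.0 * 0.25 = 15.25 km^2

15.25 km^2


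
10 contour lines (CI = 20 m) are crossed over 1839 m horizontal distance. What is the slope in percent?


elevation change = 10 * 20 = 200 m
slope = 200 / 1839 * 100 = 10.9%

10.9%


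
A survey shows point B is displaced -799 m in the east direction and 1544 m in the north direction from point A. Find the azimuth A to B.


az = atan2(-799, 1544) = -27.4 deg
adjusted to 0-360: 332.6 degrees

332.6 degrees


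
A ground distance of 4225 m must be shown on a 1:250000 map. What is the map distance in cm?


map_cm = 4225 * 100 / 250000 = 1.69 cm

1.69 cm


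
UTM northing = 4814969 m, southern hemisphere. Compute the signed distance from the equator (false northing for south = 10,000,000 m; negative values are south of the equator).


For southern: actual = 4814969 - 10000000 = -5185031 m

-5185031 m


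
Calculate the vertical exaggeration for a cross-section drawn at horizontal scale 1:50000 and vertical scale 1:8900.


VE = horizontal_scale / vertical_scale = 50000 / 8900 ≈ 5.6

5.6x


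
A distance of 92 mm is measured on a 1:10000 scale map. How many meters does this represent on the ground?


ground = 92 mm * 10000 / 1000 = 920.0 m

920.0 m


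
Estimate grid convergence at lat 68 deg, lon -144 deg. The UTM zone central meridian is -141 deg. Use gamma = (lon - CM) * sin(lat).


gamma = (-144 - -141) * sin(68) = -3 * 0.927184 = -2.782 degrees

-2.782 degrees


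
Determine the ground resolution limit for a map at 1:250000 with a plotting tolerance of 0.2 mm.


ground = 0.2 mm * 250000 / 1000 = 50.0 m

50.0 m


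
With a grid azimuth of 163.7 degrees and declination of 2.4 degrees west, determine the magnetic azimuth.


magnetic azimuth = grid azimuth - declination (east +ve)
mag_az = 163.7 - -2.4 = 166.1 degrees

166.1 degrees


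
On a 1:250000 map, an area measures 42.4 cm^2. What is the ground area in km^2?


ground_area = 42.4 * (250000/100)^2 = 265000000.0 m^2 = 265.0 km^2

265.0 km^2


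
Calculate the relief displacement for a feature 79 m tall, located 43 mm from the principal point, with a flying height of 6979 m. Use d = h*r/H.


d = h * r / H = 79 * 43 / 6979 = 0.49 mm

0.49 mm


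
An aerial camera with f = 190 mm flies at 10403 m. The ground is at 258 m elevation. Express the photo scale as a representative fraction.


scale = f / (H - h) = 190 mm / 10145 m = 190 / 10145000 = 1:53395

1:53395


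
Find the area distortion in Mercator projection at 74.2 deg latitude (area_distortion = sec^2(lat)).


area_distortion = 1/cos^2(74.2) = 13.489

13.489


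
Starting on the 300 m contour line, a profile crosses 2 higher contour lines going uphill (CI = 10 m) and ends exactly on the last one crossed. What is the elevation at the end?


elevation = 300 + 2 * 10 = 320 m

320 m


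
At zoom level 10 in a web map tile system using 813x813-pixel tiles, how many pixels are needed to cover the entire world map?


tiles per axis = 2^10 = 1024
total tiles = 1024^2 = 1048576
pixels per axis = 1024 * 813 = 832512
total pixels = 832512^2 = 693076230144

693076230144 pixels


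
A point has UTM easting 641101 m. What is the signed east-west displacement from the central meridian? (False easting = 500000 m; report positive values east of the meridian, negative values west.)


displacement = 641101 - 500000 = 141101 m

141101 m


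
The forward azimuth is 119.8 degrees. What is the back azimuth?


back azimuth = (119.8 + 180) mod 360 = 299.8 degrees

299.8 degrees
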